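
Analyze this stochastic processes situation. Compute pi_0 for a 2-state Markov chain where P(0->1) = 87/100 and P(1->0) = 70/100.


Stationary distribution: pi_0 = p10/(p01+p10), pi_1 = p01/(p01+p10)
p01 = 0.8700, p10 = 0.7000
pi_0 = 0.4459

0.4459


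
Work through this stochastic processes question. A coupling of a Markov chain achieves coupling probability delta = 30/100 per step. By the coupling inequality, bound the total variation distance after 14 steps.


TV distance bound <= (1-delta)^n
= (1 - 0.3000)^14
= 0.7000^14
= 0.0068

0.0068


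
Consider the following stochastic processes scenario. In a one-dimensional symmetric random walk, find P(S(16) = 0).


P(S(16) = 0) = C(16,8) / 4^8
= 12870 / 65536
= 0.1964

0.1964


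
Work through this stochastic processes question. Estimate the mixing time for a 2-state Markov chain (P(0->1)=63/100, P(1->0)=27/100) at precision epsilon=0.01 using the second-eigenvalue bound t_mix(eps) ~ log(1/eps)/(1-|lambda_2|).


lambda_2 = |1 - p01 - p10| = |1 - 0.6300 - 0.2700| = 0.1000
t_mix ~ log(1/eps)/(1 - |lambda_2|)
= log(100)/(1 - 0.1000) = 4.6052/0.9000
= 5.1169

5.1169


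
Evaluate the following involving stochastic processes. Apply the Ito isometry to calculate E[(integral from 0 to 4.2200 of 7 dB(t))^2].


By Ito isometry: E[(int f dB)^2] = int f^2 dt
= 7^2 * 4.2200
= 49 * 4.2200 = 206.7800

206.7800


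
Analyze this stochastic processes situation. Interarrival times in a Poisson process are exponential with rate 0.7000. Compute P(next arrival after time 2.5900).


P(X > t) = exp(-lambda * t)
= exp(-0.7000 * 2.5900)
= exp(-1.8130) = 0.1632

0.1632


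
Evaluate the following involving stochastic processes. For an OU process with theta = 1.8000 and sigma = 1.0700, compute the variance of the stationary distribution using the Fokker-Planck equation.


Stationary variance = sigma^2 / (2*theta)
= 1.0700^2 / (2*1.8000)
= 1.1449 / 3.6000
= 0.3180

0.3180


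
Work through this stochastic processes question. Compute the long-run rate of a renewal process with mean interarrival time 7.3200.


Long-run renewal rate = 1/E(X)
= 1/7.3200
= 0.1366

0.1366


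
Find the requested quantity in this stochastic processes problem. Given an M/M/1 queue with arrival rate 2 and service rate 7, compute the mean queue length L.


rho = 2/7 = 0.2857
L = rho/(1-rho)
= 0.2857/0.7143
= 0.4000

0.4000


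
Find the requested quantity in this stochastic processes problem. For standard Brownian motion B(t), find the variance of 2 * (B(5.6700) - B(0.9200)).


Var(alpha*(B(t)-B(s))) = alpha^2 * (t-s)
= 2^2 * (5.6700 - 0.9200)
= 4 * 4.7500
= 19.0000

19.0000


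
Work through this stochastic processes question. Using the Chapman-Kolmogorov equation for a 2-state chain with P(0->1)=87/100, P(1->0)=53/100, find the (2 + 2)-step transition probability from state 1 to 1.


P^4 = P^2 * P^2
Computing via matrix multiplication of the transition matrix.
Entry (1,1) of P^4 = 0.6311

0.6311


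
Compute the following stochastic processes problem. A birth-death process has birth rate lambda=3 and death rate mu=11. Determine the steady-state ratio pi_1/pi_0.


For birth-death process, pi_n/pi_0 = (lambda/mu)^n
= (3/11)^1
= 0.2727

0.2727


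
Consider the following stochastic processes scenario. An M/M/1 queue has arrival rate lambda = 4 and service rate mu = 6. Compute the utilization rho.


rho = lambda/mu
= 4/6
= 0.6667

0.6667


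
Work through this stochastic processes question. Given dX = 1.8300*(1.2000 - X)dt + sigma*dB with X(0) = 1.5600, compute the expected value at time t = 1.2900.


E[X(t)] = mu + (X(0) - mu)*exp(-theta*t)
= 1.2000 + (1.5600 - 1.2000)*exp(-1.8300*1.2900)
= 1.2000 + 0.3600 * 0.0944
= 1.2340

1.2340


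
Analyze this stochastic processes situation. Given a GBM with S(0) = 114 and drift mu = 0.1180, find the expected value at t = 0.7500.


E[S(t)] = S(0) * exp(mu * t)
= 114 * exp(0.1180 * 0.7500)
= 114 * 1.0925
= 124.5489

124.5489


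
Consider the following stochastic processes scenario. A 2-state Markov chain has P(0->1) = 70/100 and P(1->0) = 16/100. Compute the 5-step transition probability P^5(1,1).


Computing P^5 by matrix multiplication.
P = [[0.3000, 0.7000], [0.1600, 0.8400]]
After raising P to the power 5:
P^5(1,1) = 0.8140

0.8140


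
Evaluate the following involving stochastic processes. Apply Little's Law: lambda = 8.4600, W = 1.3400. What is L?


Little's Law: L = lambda * W
= 8.4600 * 1.3400
= 11.3364

11.3364


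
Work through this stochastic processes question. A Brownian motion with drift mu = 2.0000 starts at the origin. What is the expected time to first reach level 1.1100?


Expected first passage time = a/mu
= 1.1100/2.0000
= 0.5550

0.5550


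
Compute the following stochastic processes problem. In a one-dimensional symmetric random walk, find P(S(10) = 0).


P(S(10) = 0) = C(10,5) / 4^5
= 252 / 1024
= 0.2461

0.2461


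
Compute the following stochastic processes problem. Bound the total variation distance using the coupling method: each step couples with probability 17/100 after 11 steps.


TV distance bound <= (1-delta)^n
= (1 - 0.1700)^11
= 0.8300^11
= 0.1288

0.1288


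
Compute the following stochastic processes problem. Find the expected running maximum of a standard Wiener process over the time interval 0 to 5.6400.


E(max B(s)) = sqrt(2t/pi)
= sqrt(2*5.6400/pi)
= sqrt(3.5905)
= 1.8949

1.8949


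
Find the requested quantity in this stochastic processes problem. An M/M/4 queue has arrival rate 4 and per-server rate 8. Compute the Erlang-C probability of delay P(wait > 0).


a = lambda/mu = 0.5000
rho = a/c = 0.1250
Erlang-C formula applied:
C(c,a) = 0.0018

0.0018


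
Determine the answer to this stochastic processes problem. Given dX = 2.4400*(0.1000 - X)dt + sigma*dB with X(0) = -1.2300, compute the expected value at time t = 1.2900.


E[X(t)] = mu + (X(0) - mu)*exp(-theta*t)
= 0.1000 + (-1.2300 - 0.1000)*exp(-2.4400*1.2900)
= 0.1000 + -1.3300 * 0.0430
= 0.0429

0.0429


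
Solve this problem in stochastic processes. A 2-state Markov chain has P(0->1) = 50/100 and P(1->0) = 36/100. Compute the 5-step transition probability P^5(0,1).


Computing P^5 by matrix multiplication.
P = [[0.5000, 0.5000], [0.3600, 0.6400]]
After raising P to the power 5:
P^5(0,1) = 0.5814

0.5814


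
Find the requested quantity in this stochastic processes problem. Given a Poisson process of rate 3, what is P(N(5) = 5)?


P(N(t)=k) = (lambda*t)^k * exp(-lambda*t) / k!
lambda*t = 15
= 15^5 * exp(-15) / 5!
= 759375 * 3.0590e-07 / 120
= 0.0019

0.0019


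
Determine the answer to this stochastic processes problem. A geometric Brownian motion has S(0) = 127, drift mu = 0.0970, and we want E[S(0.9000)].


E[S(t)] = S(0) * exp(mu * t)
= 127 * exp(0.0970 * 0.9000)
= 127 * 1.0912
= 138.5854

138.5854


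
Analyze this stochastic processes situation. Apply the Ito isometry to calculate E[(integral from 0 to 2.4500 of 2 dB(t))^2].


By Ito isometry: E[(int f dB)^2] = int f^2 dt
= 2^2 * 2.4500
= 4 * 2.4500 = 9.8000

9.8000


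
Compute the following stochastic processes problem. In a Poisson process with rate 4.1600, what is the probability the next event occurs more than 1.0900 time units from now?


P(X > t) = exp(-lambda * t)
= exp(-4.1600 * 1.0900)
= exp(-4.5344) = 0.0107

0.0107


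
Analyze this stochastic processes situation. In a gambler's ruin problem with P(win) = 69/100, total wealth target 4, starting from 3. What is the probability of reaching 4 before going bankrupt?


Gambler's ruin formula:
r = q/p = 0.3100/0.6900 = 0.4493
P(win) = (1 - r^i)/(1 - r^N)
= (1 - 0.4493^3)/(1 - 0.4493^4)
= 0.9479

0.9479


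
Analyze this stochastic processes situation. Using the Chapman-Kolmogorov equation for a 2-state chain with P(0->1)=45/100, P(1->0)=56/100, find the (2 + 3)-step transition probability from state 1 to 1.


P^5 = P^2 * P^3
Computing via matrix multiplication of the transition matrix.
Entry (1,1) of P^5 = 0.4455

0.4455


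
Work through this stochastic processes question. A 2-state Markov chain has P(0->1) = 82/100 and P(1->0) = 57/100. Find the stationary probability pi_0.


Stationary distribution: pi_0 = p10/(p01+p10), pi_1 = p01/(p01+p10)
p01 = 0.8200, p10 = 0.5700
pi_0 = 0.4101

0.4101


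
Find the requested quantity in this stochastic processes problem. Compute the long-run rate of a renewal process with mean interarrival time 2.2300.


Long-run renewal rate = 1/E(X)
= 1/2.2300
= 0.4484

0.4484


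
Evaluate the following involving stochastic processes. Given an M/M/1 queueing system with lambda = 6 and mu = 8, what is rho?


rho = lambda/mu
= 6/8
= 0.7500

0.7500


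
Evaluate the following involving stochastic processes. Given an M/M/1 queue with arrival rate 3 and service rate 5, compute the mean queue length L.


rho = 3/5 = 0.6000
L = rho/(1-rho)
= 0.6000/0.4000
= 1.5000

1.5000


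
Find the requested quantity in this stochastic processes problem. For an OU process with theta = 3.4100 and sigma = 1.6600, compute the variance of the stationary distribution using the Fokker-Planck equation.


Stationary variance = sigma^2 / (2*theta)
= 1.6600^2 / (2*3.4100)
= 2.7556 / 6.8200
= 0.4040

0.4040


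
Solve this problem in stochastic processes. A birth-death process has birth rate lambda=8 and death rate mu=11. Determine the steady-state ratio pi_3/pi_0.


For birth-death process, pi_n/pi_0 = (lambda/mu)^n
= (8/11)^3
= 0.3847

0.3847


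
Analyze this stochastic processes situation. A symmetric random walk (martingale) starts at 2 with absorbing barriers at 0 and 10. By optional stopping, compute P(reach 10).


By optional stopping theorem: E(M at tau) = M(0) = 2
P(hit 10)*10 + P(hit 0)*0 = 2
P(hit 10) = (2 - 0)/(10 - 0) = 1/5 = 0.2000

0.2000


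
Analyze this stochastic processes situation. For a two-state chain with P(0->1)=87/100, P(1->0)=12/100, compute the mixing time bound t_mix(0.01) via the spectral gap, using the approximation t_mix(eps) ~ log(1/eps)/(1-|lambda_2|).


lambda_2 = |1 - p01 - p10| = |1 - 0.8700 - 0.1200| = 0.0100
t_mix ~ log(1/eps)/(1 - |lambda_2|)
= log(100)/(1 - 0.0100) = 4.6052/0.9900
= 4.6517

4.6517


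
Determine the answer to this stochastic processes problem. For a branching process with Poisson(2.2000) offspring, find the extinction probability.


Since mu = 2.2000 > 1, extinction prob q < 1.
Solve s = exp(mu*(s-1)) iteratively.
q = 0.1563

0.1563


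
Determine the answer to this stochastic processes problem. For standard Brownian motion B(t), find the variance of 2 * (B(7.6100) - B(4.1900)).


Var(alpha*(B(t)-B(s))) = alpha^2 * (t-s)
= 2^2 * (7.6100 - 4.1900)
= 4 * 3.4200
= 13.6800

13.6800


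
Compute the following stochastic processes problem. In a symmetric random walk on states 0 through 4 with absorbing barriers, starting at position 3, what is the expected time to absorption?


For symmetric RW on 0,...,N with absorbing barriers, E(i) = i*(N-i)
E(3) = 3 * 1 = 3

3


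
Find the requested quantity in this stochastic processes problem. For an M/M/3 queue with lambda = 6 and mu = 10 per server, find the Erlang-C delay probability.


a = lambda/mu = 0.6000
rho = a/c = 0.2000
Erlang-C formula applied:
C(c,a) = 0.0247

0.0247


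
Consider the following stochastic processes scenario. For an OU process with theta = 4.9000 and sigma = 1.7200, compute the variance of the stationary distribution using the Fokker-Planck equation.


Stationary variance = sigma^2 / (2*theta)
= 1.7200^2 / (2*4.9000)
= 2.9584 / 9.8000
= 0.3019

0.3019


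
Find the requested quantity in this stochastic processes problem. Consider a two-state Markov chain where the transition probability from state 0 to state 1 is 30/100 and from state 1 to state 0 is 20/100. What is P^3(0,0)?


Computing P^3 by matrix multiplication.
P = [[0.7000, 0.3000], [0.2000, 0.8000]]
After raising P to the power 3:
P^3(0,0) = 0.4750

0.4750


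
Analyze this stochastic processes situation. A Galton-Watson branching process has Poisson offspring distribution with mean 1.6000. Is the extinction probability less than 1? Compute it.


Since mu = 1.6000 > 1, extinction prob q < 1.
Solve s = exp(mu*(s-1)) iteratively.
q = 0.3580

0.3580


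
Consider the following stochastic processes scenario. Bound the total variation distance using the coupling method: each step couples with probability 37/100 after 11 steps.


TV distance bound <= (1-delta)^n
= (1 - 0.3700)^11
= 0.6300^11
= 0.0062

0.0062


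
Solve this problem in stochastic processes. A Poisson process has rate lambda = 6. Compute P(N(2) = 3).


P(N(t)=k) = (lambda*t)^k * exp(-lambda*t) / k!
lambda*t = 12
= 12^3 * exp(-12) / 3!
= 1728 * 6.1442e-06 / 6
= 0.0018

0.0018


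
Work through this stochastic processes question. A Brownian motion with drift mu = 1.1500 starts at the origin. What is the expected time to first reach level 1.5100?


Expected first passage time = a/mu
= 1.5100/1.1500
= 1.3130

1.3130


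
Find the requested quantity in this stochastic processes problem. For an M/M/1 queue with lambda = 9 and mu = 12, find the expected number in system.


rho = 9/12 = 0.7500
L = rho/(1-rho)
= 0.7500/0.2500
= 3.0000

3.0000


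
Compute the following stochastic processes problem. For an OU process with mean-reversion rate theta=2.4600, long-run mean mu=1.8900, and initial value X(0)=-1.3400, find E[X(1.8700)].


E[X(t)] = mu + (X(0) - mu)*exp(-theta*t)
= 1.8900 + (-1.3400 - 1.8900)*exp(-2.4600*1.8700)
= 1.8900 + -3.2300 * 0.0100
= 1.8575

1.8575


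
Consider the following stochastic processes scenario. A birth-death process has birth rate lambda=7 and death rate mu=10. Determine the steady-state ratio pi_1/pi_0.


For birth-death process, pi_n/pi_0 = (lambda/mu)^n
= (7/10)^1
= 0.7000

0.7000


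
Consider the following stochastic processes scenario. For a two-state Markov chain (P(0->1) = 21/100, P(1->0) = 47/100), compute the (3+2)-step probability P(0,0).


P^5 = P^3 * P^2
Computing via matrix multiplication of the transition matrix.
Entry (0,0) of P^5 = 0.6922

0.6922


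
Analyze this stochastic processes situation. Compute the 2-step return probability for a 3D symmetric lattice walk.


P(return in 2 steps) = P(reverse first step) = 1/(2d)
= 1/6
= 0.1667

0.1667


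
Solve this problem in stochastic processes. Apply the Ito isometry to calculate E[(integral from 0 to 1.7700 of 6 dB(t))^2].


By Ito isometry: E[(int f dB)^2] = int f^2 dt
= 6^2 * 1.7700
= 36 * 1.7700 = 63.7200

63.7200


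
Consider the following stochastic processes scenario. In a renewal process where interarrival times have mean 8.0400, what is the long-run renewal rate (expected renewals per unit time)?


Long-run renewal rate = 1/E(X)
= 1/8.0400
= 0.1244

0.1244


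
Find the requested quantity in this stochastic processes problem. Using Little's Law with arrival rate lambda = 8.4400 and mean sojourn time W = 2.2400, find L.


Little's Law: L = lambda * W
= 8.4400 * 2.2400
= 18.9056

18.9056


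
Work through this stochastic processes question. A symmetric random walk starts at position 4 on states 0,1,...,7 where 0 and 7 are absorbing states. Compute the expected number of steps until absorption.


For symmetric RW on 0,...,N with absorbing barriers, E(i) = i*(N-i)
E(4) = 4 * 3 = 12

12


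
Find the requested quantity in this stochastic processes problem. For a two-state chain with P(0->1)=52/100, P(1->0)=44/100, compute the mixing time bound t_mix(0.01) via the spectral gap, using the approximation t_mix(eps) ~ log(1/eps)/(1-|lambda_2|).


lambda_2 = |1 - p01 - p10| = |1 - 0.5200 - 0.4400| = 0.0400
t_mix ~ log(1/eps)/(1 - |lambda_2|)
= log(100)/(1 - 0.0400) = 4.6052/0.9600
= 4.7971

4.7971


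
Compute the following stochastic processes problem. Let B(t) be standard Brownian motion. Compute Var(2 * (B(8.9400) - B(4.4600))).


Var(alpha*(B(t)-B(s))) = alpha^2 * (t-s)
= 2^2 * (8.9400 - 4.4600)
= 4 * 4.4800
= 17.9200

17.9200


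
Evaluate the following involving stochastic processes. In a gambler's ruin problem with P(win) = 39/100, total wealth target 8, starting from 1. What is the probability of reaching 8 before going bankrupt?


Gambler's ruin formula:
r = q/p = 0.6100/0.3900 = 1.5641
P(win) = (1 - r^i)/(1 - r^N)
= (1 - 1.5641^1)/(1 - 1.5641^8)
= 0.0162

0.0162


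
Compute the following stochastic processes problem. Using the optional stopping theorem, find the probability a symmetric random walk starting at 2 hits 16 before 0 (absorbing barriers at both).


By optional stopping theorem: E(M at tau) = M(0) = 2
P(hit 16)*16 + P(hit 0)*0 = 2
P(hit 16) = (2 - 0)/(16 - 0) = 1/8 = 0.1250

0.1250


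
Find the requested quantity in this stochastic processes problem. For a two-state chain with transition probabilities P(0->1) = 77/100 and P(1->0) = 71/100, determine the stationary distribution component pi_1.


Stationary distribution: pi_0 = p10/(p01+p10), pi_1 = p01/(p01+p10)
p01 = 0.7700, p10 = 0.7100
pi_1 = 0.5203

0.5203


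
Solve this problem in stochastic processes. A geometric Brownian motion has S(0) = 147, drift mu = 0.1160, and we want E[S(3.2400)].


E[S(t)] = S(0) * exp(mu * t)
= 147 * exp(0.1160 * 3.2400)
= 147 * 1.4562
= 214.0635

214.0635


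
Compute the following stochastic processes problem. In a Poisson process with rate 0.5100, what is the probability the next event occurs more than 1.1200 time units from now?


P(X > t) = exp(-lambda * t)
= exp(-0.5100 * 1.1200)
= exp(-0.5712) = 0.5648

0.5648


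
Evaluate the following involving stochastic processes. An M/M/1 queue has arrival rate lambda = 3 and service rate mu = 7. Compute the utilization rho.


rho = lambda/mu
= 3/7
= 0.4286

0.4286


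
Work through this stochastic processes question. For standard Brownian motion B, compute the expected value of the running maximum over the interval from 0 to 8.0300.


E(max B(s)) = sqrt(2t/pi)
= sqrt(2*8.0300/pi)
= sqrt(5.1121)
= 2.2610

2.2610


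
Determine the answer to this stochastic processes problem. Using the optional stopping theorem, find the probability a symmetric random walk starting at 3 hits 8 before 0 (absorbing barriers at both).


By optional stopping theorem: E(M at tau) = M(0) = 3
P(hit 8)*8 + P(hit 0)*0 = 3
P(hit 8) = (3 - 0)/(8 - 0) = 3/8 = 0.3750

0.3750


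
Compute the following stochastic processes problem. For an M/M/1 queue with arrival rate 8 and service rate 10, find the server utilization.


rho = lambda/mu
= 8/10
= 0.8000

0.8000


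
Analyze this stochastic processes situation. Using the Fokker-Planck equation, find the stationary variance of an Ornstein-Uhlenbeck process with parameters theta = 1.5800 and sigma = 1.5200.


Stationary variance = sigma^2 / (2*theta)
= 1.5200^2 / (2*1.5800)
= 2.3104 / 3.1600
= 0.7311

0.7311


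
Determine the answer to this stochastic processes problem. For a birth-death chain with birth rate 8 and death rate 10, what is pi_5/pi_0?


For birth-death process, pi_n/pi_0 = (lambda/mu)^n
= (8/10)^5
= 0.3277

0.3277


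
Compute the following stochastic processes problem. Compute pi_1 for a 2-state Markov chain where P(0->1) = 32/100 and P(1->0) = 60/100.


Stationary distribution: pi_0 = p10/(p01+p10), pi_1 = p01/(p01+p10)
p01 = 0.3200, p10 = 0.6000
pi_1 = 0.3478

0.3478


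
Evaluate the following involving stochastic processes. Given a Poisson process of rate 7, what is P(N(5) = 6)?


P(N(t)=k) = (lambda*t)^k * exp(-lambda*t) / k!
lambda*t = 35
= 35^6 * exp(-35) / 6!
= 1838265625 * 6.3051e-16 / 720
= 1.6098e-09

1.6098e-09


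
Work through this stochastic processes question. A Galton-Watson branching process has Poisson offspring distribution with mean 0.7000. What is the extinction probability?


Since mu = 0.7000 <= 1, extinction probability = 1.

1.0000


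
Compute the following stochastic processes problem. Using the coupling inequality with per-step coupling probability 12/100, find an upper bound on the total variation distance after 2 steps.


TV distance bound <= (1-delta)^n
= (1 - 0.1200)^2
= 0.8800^2
= 0.7744

0.7744


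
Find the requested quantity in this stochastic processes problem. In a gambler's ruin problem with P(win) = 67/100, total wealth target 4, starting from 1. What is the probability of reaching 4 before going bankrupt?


Gambler's ruin formula:
r = q/p = 0.3300/0.6700 = 0.4925
P(win) = (1 - r^i)/(1 - r^N)
= (1 - 0.4925^1)/(1 - 0.4925^4)
= 0.5392

0.5392


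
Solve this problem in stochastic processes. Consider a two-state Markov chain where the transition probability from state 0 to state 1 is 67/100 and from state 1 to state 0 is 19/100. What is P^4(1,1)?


Computing P^4 by matrix multiplication.
P = [[0.3300, 0.6700], [0.1900, 0.8100]]
After raising P to the power 4:
P^4(1,1) = 0.7792

0.7792


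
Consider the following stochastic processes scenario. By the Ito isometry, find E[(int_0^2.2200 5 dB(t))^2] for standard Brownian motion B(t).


By Ito isometry: E[(int f dB)^2] = int f^2 dt
= 5^2 * 2.2200
= 25 * 2.2200 = 55.5000

55.5000


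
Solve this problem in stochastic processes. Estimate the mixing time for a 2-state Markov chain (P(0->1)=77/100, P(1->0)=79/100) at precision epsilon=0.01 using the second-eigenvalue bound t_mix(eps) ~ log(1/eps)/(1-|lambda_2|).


lambda_2 = |1 - p01 - p10| = |1 - 0.7700 - 0.7900| = 0.5600
t_mix ~ log(1/eps)/(1 - |lambda_2|)
= log(100)/(1 - 0.5600) = 4.6052/0.4400
= 10.4663

10.4663


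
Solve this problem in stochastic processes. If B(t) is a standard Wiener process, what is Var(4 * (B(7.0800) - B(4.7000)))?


Var(alpha*(B(t)-B(s))) = alpha^2 * (t-s)
= 4^2 * (7.0800 - 4.7000)
= 16 * 2.3800
= 38.0800

38.0800


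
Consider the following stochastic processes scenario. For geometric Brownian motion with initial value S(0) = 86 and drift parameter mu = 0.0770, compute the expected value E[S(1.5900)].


E[S(t)] = S(0) * exp(mu * t)
= 86 * exp(0.0770 * 1.5900)
= 86 * 1.1302
= 97.2006

97.2006


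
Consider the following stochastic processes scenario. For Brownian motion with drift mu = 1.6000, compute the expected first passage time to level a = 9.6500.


Expected first passage time = a/mu
= 9.6500/1.6000
= 6.0312

6.0312


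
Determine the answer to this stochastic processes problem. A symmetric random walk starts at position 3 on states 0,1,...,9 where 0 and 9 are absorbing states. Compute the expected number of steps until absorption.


For symmetric RW on 0,...,N with absorbing barriers, E(i) = i*(N-i)
E(3) = 3 * 6 = 18

18


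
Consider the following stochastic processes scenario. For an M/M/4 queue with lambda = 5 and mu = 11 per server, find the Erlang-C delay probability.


a = lambda/mu = 0.4545
rho = a/c = 0.1136
Erlang-C formula applied:
C(c,a) = 0.0013

0.0013


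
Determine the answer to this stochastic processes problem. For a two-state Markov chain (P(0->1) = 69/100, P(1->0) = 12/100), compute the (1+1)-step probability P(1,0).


P^2 = P^1 * P^1
Computing via matrix multiplication of the transition matrix.
Entry (1,0) of P^2 = 0.1428

0.1428


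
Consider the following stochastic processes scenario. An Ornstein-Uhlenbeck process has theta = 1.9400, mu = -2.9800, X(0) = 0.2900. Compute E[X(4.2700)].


E[X(t)] = mu + (X(0) - mu)*exp(-theta*t)
= -2.9800 + (0.2900 - -2.9800)*exp(-1.9400*4.2700)
= -2.9800 + 3.2700 * 2.5258e-04
= -2.9792

-2.9792


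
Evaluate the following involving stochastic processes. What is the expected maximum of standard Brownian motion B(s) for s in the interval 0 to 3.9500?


E(max B(s)) = sqrt(2t/pi)
= sqrt(2*3.9500/pi)
= sqrt(2.5146)
= 1.5858

1.5858


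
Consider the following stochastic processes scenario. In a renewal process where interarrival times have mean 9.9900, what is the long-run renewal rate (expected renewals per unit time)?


Long-run renewal rate = 1/E(X)
= 1/9.9900
= 0.1001

0.1001


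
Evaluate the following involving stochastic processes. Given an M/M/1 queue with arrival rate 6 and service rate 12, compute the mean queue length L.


rho = 6/12 = 0.5000
L = rho/(1-rho)
= 0.5000/0.5000
= 1.0000

1.0000


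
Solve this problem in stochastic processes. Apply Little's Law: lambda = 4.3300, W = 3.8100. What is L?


Little's Law: L = lambda * W
= 4.3300 * 3.8100
= 16.4973

16.4973


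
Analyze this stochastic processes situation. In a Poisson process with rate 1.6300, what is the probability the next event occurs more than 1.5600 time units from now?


P(X > t) = exp(-lambda * t)
= exp(-1.6300 * 1.5600)
= exp(-2.5428) = 0.0786

0.0786


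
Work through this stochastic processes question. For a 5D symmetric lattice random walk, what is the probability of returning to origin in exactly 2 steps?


P(return in 2 steps) = P(reverse first step) = 1/(2d)
= 1/10
= 0.1000

0.1000


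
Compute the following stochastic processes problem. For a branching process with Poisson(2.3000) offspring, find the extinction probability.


Since mu = 2.3000 > 1, extinction prob q < 1.
Solve s = exp(mu*(s-1)) iteratively.
q = 0.1376

0.1376


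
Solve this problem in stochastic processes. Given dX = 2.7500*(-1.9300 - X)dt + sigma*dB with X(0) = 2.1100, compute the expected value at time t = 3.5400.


E[X(t)] = mu + (X(0) - mu)*exp(-theta*t)
= -1.9300 + (2.1100 - -1.9300)*exp(-2.7500*3.5400)
= -1.9300 + 4.0400 * 5.9176e-05
= -1.9298

-1.9298


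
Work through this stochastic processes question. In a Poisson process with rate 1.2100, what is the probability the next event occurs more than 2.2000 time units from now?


P(X > t) = exp(-lambda * t)
= exp(-1.2100 * 2.2000)
= exp(-2.6620) = 0.0698

0.0698


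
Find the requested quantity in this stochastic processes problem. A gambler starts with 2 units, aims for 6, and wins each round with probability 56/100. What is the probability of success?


Gambler's ruin formula:
r = q/p = 0.4400/0.5600 = 0.7857
P(win) = (1 - r^i)/(1 - r^N)
= (1 - 0.7857^2)/(1 - 0.7857^6)
= 0.5004

0.5004


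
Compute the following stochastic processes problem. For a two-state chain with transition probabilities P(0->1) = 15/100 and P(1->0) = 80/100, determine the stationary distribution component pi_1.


Stationary distribution: pi_0 = p10/(p01+p10), pi_1 = p01/(p01+p10)
p01 = 0.1500, p10 = 0.8000
pi_1 = 0.1579

0.1579


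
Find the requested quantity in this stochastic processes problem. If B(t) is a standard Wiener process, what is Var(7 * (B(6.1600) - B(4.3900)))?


Var(alpha*(B(t)-B(s))) = alpha^2 * (t-s)
= 7^2 * (6.1600 - 4.3900)
= 49 * 1.7700
= 86.7300

86.7300


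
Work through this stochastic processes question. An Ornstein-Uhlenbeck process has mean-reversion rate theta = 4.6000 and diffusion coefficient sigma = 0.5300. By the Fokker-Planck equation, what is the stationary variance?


Stationary variance = sigma^2 / (2*theta)
= 0.5300^2 / (2*4.6000)
= 0.2809 / 9.2000
= 0.0305

0.0305


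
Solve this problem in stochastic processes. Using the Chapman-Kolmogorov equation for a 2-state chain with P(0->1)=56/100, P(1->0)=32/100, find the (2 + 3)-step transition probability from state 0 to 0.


P^5 = P^2 * P^3
Computing via matrix multiplication of the transition matrix.
Entry (0,0) of P^5 = 0.3637

0.3637


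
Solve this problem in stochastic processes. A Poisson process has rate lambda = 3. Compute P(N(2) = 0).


P(N(t)=k) = (lambda*t)^k * exp(-lambda*t) / k!
lambda*t = 6
= 6^0 * exp(-6) / 0!
= 1 * 0.0025 / 1
= 0.0025

0.0025


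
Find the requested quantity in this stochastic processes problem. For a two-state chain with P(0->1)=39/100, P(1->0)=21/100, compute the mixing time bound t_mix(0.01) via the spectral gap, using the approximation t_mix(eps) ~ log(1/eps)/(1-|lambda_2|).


lambda_2 = |1 - p01 - p10| = |1 - 0.3900 - 0.2100| = 0.4000
t_mix ~ log(1/eps)/(1 - |lambda_2|)
= log(100)/(1 - 0.4000) = 4.6052/0.6000
= 7.6753

7.6753


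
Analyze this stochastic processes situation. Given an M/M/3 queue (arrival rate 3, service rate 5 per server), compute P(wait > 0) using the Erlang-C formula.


a = lambda/mu = 0.6000
rho = a/c = 0.2000
Erlang-C formula applied:
C(c,a) = 0.0247

0.0247


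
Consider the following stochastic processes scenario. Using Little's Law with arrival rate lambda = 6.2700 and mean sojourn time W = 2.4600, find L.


Little's Law: L = lambda * W
= 6.2700 * 2.4600
= 15.4242

15.4242


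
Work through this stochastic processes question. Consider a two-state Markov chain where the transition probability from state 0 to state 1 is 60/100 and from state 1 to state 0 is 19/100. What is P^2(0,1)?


Computing P^2 by matrix multiplication.
P = [[0.4000, 0.6000], [0.1900, 0.8100]]
After raising P to the power 2:
P^2(0,1) = 0.7260

0.7260


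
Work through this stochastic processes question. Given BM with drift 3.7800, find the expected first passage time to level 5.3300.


Expected first passage time = a/mu
= 5.3300/3.7800
= 1.4101

1.4101


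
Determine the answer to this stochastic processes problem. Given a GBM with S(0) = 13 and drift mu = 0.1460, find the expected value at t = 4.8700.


E[S(t)] = S(0) * exp(mu * t)
= 13 * exp(0.1460 * 4.8700)
= 13 * 2.0361
= 26.4689

26.4689


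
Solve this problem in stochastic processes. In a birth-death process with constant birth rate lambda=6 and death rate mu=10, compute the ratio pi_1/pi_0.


For birth-death process, pi_n/pi_0 = (lambda/mu)^n
= (6/10)^1
= 0.6000

0.6000


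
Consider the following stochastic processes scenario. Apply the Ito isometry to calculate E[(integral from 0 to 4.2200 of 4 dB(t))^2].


By Ito isometry: E[(int f dB)^2] = int f^2 dt
= 4^2 * 4.2200
= 16 * 4.2200 = 67.5200

67.5200


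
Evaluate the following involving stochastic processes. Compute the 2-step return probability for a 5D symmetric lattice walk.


P(return in 2 steps) = P(reverse first step) = 1/(2d)
= 1/10
= 0.1000

0.1000


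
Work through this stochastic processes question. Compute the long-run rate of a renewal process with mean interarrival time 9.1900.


Long-run renewal rate = 1/E(X)
= 1/9.1900
= 0.1088

0.1088


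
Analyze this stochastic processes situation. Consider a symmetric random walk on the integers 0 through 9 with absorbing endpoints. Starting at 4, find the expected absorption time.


For symmetric RW on 0,...,N with absorbing barriers, E(i) = i*(N-i)
E(4) = 4 * 5 = 20

20


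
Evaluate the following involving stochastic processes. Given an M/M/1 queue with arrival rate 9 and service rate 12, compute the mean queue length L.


rho = 9/12 = 0.7500
L = rho/(1-rho)
= 0.7500/0.2500
= 3.0000

3.0000


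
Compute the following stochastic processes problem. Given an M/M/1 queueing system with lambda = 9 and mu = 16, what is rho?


rho = lambda/mu
= 9/16
= 0.5625

0.5625


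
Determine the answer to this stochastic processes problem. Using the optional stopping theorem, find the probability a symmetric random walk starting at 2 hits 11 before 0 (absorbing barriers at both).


By optional stopping theorem: E(M at tau) = M(0) = 2
P(hit 11)*11 + P(hit 0)*0 = 2
P(hit 11) = (2 - 0)/(11 - 0) = 2/11 = 0.1818

0.1818


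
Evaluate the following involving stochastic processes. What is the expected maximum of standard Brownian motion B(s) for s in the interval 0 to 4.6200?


E(max B(s)) = sqrt(2t/pi)
= sqrt(2*4.6200/pi)
= sqrt(2.9412)
= 1.7150

1.7150


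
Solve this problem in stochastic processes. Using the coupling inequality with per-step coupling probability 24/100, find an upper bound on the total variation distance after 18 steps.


TV distance bound <= (1-delta)^n
= (1 - 0.2400)^18
= 0.7600^18
= 0.0072

0.0072


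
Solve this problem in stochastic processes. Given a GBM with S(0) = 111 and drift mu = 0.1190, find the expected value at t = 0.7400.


E[S(t)] = S(0) * exp(mu * t)
= 111 * exp(0.1190 * 0.7400)
= 111 * 1.0921
= 121.2180

121.2180


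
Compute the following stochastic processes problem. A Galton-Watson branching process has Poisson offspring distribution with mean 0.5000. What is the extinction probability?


Since mu = 0.5000 <= 1, extinction probability = 1.

1.0000


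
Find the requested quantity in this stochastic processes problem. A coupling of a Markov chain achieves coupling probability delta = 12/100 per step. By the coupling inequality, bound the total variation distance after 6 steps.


TV distance bound <= (1-delta)^n
= (1 - 0.1200)^6
= 0.8800^6
= 0.4644

0.4644


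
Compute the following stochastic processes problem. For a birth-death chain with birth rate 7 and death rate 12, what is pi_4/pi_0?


For birth-death process, pi_n/pi_0 = (lambda/mu)^n
= (7/12)^4
= 0.1158

0.1158


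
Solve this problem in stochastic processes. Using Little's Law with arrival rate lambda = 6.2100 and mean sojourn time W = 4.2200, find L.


Little's Law: L = lambda * W
= 6.2100 * 4.2200
= 26.2062

26.2062


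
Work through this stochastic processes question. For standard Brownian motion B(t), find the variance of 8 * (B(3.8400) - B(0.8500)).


Var(alpha*(B(t)-B(s))) = alpha^2 * (t-s)
= 8^2 * (3.8400 - 0.8500)
= 64 * 2.9900
= 191.3600

191.3600


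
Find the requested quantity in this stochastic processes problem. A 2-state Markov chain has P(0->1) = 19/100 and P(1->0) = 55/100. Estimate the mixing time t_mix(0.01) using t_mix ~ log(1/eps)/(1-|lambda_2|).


lambda_2 = |1 - p01 - p10| = |1 - 0.1900 - 0.5500| = 0.2600
t_mix ~ log(1/eps)/(1 - |lambda_2|)
= log(100)/(1 - 0.2600) = 4.6052/0.7400
= 6.2232

6.2232


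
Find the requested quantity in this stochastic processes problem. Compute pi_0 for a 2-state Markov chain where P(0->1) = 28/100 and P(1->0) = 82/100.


Stationary distribution: pi_0 = p10/(p01+p10), pi_1 = p01/(p01+p10)
p01 = 0.2800, p10 = 0.8200
pi_0 = 0.7455

0.7455


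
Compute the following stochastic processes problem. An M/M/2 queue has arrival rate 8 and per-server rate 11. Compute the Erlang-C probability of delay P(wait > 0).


a = lambda/mu = 0.7273
rho = a/c = 0.3636
Erlang-C formula applied:
C(c,a) = 0.1939

0.1939


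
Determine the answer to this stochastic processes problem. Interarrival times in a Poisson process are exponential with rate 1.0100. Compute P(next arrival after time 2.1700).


P(X > t) = exp(-lambda * t)
= exp(-1.0100 * 2.1700)
= exp(-2.1917) = 0.1117

0.1117


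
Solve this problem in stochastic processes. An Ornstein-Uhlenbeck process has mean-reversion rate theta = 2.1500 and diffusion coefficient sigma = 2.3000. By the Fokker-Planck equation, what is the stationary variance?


Stationary variance = sigma^2 / (2*theta)
= 2.3000^2 / (2*2.1500)
= 5.2900 / 4.3000
= 1.2302

1.2302


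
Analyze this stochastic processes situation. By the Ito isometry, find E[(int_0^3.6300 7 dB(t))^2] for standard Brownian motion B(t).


By Ito isometry: E[(int f dB)^2] = int f^2 dt
= 7^2 * 3.6300
= 49 * 3.6300 = 177.8700

177.8700


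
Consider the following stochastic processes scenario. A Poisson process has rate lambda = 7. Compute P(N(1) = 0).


P(N(t)=k) = (lambda*t)^k * exp(-lambda*t) / k!
lambda*t = 7
= 7^0 * exp(-7) / 0!
= 1 * 9.1188e-04 / 1
= 9.1188e-04

9.1188e-04


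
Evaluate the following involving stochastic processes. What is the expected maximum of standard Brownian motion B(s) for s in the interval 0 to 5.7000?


E(max B(s)) = sqrt(2t/pi)
= sqrt(2*5.7000/pi)
= sqrt(3.6287)
= 1.9049

1.9049


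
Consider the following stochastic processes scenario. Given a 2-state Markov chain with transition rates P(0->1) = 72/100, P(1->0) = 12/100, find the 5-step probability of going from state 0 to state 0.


Computing P^5 by matrix multiplication.
P = [[0.2800, 0.7200], [0.1200, 0.8800]]
After raising P to the power 5:
P^5(0,0) = 0.1429

0.1429


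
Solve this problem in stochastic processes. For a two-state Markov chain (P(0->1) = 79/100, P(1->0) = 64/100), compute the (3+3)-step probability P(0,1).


P^6 = P^3 * P^3
Computing via matrix multiplication of the transition matrix.
Entry (0,1) of P^6 = 0.5490

0.5490


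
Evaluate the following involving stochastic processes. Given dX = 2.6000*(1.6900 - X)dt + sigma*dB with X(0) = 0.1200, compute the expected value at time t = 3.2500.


E[X(t)] = mu + (X(0) - mu)*exp(-theta*t)
= 1.6900 + (0.1200 - 1.6900)*exp(-2.6000*3.2500)
= 1.6900 + -1.5700 * 2.1390e-04
= 1.6897

1.6897


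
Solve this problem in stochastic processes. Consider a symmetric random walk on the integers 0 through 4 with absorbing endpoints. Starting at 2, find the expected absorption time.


For symmetric RW on 0,...,N with absorbing barriers, E(i) = i*(N-i)
E(2) = 2 * 2 = 4

4


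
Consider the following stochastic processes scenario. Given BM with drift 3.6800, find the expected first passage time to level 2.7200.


Expected first passage time = a/mu
= 2.7200/3.6800
= 0.7391

0.7391


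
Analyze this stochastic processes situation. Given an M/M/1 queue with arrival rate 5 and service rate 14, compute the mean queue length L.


rho = 5/14 = 0.3571
L = rho/(1-rho)
= 0.3571/0.6429
= 0.5556

0.5556


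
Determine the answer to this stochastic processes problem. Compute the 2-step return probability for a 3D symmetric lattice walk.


P(return in 2 steps) = P(reverse first step) = 1/(2d)
= 1/6
= 0.1667

0.1667


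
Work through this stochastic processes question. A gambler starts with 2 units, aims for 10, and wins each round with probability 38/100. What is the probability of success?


Gambler's ruin formula:
r = q/p = 0.6200/0.3800 = 1.6316
P(win) = (1 - r^i)/(1 - r^N)
= (1 - 1.6316^2)/(1 - 1.6316^10)
= 0.0125

0.0125


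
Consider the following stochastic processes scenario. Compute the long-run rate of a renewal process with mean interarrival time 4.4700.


Long-run renewal rate = 1/E(X)
= 1/4.4700
= 0.2237

0.2237


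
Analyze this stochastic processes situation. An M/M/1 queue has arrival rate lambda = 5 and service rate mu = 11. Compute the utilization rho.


rho = lambda/mu
= 5/11
= 0.4545

0.4545


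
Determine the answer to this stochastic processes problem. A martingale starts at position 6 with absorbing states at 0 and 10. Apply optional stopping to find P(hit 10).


By optional stopping theorem: E(M at tau) = M(0) = 6
P(hit 10)*10 + P(hit 0)*0 = 6
P(hit 10) = (6 - 0)/(10 - 0) = 3/5 = 0.6000

0.6000


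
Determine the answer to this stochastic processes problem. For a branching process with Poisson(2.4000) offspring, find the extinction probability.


Since mu = 2.4000 > 1, extinction prob q < 1.
Solve s = exp(mu*(s-1)) iteratively.
q = 0.1214

0.1214


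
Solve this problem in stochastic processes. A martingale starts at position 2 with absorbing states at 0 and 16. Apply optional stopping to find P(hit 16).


By optional stopping theorem: E(M at tau) = M(0) = 2
P(hit 16)*16 + P(hit 0)*0 = 2
P(hit 16) = (2 - 0)/(16 - 0) = 1/8 = 0.1250

0.1250


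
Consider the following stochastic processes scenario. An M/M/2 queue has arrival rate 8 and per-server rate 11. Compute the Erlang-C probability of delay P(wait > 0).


a = lambda/mu = 0.7273
rho = a/c = 0.3636
Erlang-C formula applied:
C(c,a) = 0.1939

0.1939


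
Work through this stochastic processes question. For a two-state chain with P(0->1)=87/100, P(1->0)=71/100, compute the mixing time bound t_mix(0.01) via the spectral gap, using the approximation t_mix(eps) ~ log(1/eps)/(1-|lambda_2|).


lambda_2 = |1 - p01 - p10| = |1 - 0.8700 - 0.7100| = 0.5800
t_mix ~ log(1/eps)/(1 - |lambda_2|)
= log(100)/(1 - 0.5800) = 4.6052/0.4200
= 10.9647

10.9647


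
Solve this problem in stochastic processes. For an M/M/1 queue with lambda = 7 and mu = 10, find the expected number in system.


rho = 7/10 = 0.7000
L = rho/(1-rho)
= 0.7000/0.3000
= 2.3333

2.3333
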